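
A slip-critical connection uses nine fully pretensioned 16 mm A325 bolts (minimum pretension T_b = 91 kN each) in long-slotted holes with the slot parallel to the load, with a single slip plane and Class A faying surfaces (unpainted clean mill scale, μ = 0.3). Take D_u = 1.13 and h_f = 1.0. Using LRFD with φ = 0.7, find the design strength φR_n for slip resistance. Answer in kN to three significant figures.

194 kN

R_n = μ · D_u · h_f · T_b · n_s · n_b = 0.3 × 1.13 × 1.0 × 91 × 1 × 9 = 277.6 kN.
Design strength φR_n = 0.7 × 277.6 = 194 kN.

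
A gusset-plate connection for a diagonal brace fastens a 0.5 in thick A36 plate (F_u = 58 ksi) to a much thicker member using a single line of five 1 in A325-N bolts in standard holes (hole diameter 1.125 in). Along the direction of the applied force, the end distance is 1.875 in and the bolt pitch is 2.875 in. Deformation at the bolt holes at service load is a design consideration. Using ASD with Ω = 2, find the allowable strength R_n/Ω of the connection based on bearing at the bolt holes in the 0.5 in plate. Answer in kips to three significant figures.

145 kips

Per bolt r_n = 1.2 l_c t F_u ≤ 2.4 d t F_u; upper limit = 2.4 × 1 × 0.5 × 58 = 69.6 kips.
Edge bolt: l_c = 1.875 − 1.125/2 = 1.312 in → 1.2 × 1.312 × 0.5 × 58 = 45.67 → r_n = 45.67 kips.
Interior bolts: l_c = 2.875 − 1.125 = 1.75 in → 1.2 × 1.75 × 0.5 × 58 = 60.9 → r_n = 60.9 kips.
R_n = 1 × 45.67 + 4 × 60.9 = 289.3 kips.
Allowable strength R_n/Ω = 289.3 / 2 = 145 kips.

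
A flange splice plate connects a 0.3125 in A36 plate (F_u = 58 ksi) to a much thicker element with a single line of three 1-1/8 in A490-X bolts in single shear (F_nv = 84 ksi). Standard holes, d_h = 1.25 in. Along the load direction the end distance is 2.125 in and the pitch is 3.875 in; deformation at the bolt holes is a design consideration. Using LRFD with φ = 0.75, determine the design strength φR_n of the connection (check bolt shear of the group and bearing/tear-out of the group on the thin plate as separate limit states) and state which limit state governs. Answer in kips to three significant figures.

97.9 kips (bearing governs)

Bolt shear: A_b = π·1.125²/4 = 0.994 in²; R_n = 84 × 0.994 × 3 × 1 = 250.5 kips → 0.75 × 250.5 = 188 kips.
Bearing (1.2 l_c t F_u ≤ 2.4 d t F_u): upper limit = 2.4·1.125·0.3125·58 = 48.94 kips.
  Edge l_c = 2.125 − 1.25/2 = 1.5 → r_n = 32.62 kips; interior l_c = 3.875 − 1.25 = 2.625 → r_n = 48.94 kips.
  R_n,bearing = 1·32.62 + 2·48.94 = 130.5 kips → 0.75 × 130.5 = 97.9 kips.
Bearing governs: 97.9 kips.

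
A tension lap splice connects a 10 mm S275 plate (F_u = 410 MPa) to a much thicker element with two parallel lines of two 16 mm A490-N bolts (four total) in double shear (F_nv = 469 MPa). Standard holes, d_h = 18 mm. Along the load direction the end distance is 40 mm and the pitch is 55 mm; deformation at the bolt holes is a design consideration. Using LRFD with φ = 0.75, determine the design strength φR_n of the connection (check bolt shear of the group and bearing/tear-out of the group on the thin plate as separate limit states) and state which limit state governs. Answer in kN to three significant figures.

465 kN (bearing governs)

Bolt shear: A_b = π·16²/4 = 201.1 mm²; R_n = 469 × 201.1 × 4 × 2 / 1000 = 754.4 kN → 0.75 × 754.4 = 566 kN.
Bearing (1.2 l_c t F_u ≤ 2.4 d t F_u): upper limit = 2.4·16·10·410 / 1000 = 157.4 kN.
  Edge l_c = 40 − 18/2 = 31 → r_n = 152.5 kN; interior l_c = 55 − 18 = 37 → r_n = 157.4 kN.
  R_n,bearing = 2·152.5 + 2·157.4 = 619.9 kN → 0.75 × 619.9 = 465 kN.
Bearing governs: 465 kN.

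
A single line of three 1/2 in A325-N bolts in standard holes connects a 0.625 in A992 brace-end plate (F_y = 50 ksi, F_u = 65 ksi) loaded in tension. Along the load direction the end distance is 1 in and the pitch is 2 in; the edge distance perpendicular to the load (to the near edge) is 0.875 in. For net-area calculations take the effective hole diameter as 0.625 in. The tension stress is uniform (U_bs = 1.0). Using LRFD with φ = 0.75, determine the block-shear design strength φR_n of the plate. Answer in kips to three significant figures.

Shear plane L_v = 1 + 2·2 = 5 in; A_gv = 5 × 0.625 = 3.125 in².
A_nv = (5 − 2.5·0.625) × 0.625 = 2.148 in².
A_nt = (0.875 − 0.5·0.625) × 0.625 = 0.3516 in².
0.6 F_u A_nv = 83.79 kips; 0.6 F_y A_gv = 93.75 kips → shear rupture governs the shear term.
R_n = 83.79 + 1.0 × 65 × 0.3516 = 106.6 kips.
Design strength φR_n = 0.75 × 106.6 = 80 kips.

80 kips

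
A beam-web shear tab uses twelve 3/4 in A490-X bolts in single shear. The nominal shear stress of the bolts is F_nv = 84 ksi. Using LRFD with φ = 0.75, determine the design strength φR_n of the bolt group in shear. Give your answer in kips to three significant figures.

334 kips

A_b = π × 0.75² / 4 = 0.4418 in².
R_n = F_nv · A_b · n · n_s = 84 × 0.4418 × 12 × 1 = 445.3 kips.
Design strength φR_n = 0.75 × 445.3 = 334 kips.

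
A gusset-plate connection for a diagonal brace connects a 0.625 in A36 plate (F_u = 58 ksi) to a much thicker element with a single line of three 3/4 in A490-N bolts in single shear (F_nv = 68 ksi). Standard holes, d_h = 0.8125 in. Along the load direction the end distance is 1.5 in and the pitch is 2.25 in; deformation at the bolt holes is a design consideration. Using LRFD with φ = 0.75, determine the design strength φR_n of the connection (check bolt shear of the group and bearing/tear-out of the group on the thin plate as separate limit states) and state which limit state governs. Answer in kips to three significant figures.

Bolt shear: A_b = π·0.75²/4 = 0.4418 in²; R_n = 68 × 0.4418 × 3 × 1 = 90.12 kips → 0.75 × 90.12 = 67.6 kips.
Bearing (1.2 l_c t F_u ≤ 2.4 d t F_u): upper limit = 2.4·0.75·0.625·58 = 65.25 kips.
  Edge l_c = 1.5 − 0.8125/2 = 1.094 → r_n = 47.58 kips; interior l_c = 2.25 − 0.8125 = 1.438 → r_n = 62.53 kips.
  R_n,bearing = 1·47.58 + 2·62.53 = 172.6 kips → 0.75 × 172.6 = 129 kips.
Bolt shear governs: 67.6 kips.

67.6 kips (bolt shear governs)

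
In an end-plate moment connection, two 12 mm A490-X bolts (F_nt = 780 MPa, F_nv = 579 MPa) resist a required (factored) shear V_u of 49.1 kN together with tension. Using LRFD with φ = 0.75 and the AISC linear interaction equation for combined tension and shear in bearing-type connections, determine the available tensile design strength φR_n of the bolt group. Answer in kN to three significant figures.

106 kN

A_b = π·12²/4 = 113.1 mm²; f_rv = 49.1 × 1000 / (2 × 113.1) = 217.1 MPa.
F'_nt = 1.3 F_nt − (F_nt / φF_nv) f_rv = 1.3·780 − (780/(0.75·579))·217.1 = 624.1 MPa, capped at F_nt → F'_nt = 624.1 MPa.
R_n = F'_nt · A_b · n = 624.1 × 113.1 × 2 / 1000 = 141.2 kN.
Design strength φR_n = 0.75 × 141.2 = 106 kN.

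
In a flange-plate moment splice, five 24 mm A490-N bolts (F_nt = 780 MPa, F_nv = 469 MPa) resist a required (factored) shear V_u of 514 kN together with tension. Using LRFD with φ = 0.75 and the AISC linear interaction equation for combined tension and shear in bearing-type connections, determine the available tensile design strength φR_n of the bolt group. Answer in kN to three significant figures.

A_b = π·24²/4 = 452.4 mm²; f_rv = 514 × 1000 / (5 × 452.4) = 227.2 MPa.
F'_nt = 1.3 F_nt − (F_nt / φF_nv) f_rv = 1.3·780 − (780/(0.75·469))·227.2 = 510.1 MPa, capped at F_nt → F'_nt = 510.1 MPa.
R_n = F'_nt · A_b · n = 510.1 × 452.4 × 5 / 1000 = 1154 kN.
Design strength φR_n = 0.75 × 1154 = 865 kN.

865 kN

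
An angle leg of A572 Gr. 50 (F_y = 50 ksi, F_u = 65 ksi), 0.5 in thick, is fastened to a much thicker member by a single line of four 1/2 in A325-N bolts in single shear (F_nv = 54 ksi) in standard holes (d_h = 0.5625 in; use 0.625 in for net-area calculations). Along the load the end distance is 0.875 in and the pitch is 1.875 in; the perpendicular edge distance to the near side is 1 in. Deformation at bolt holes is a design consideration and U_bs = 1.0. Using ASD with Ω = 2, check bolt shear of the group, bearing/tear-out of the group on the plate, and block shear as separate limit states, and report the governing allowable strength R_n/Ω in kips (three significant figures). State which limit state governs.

Bolt shear: A_b = π·0.5²/4 = 0.1963 in²; R_n = 54 × 0.1963 × 4 × 1 = 42.41 kips → 42.41 / 2 = 21.2 kips.
Bearing: edge l_c = 0.5938, r_n = 23.16 kips; interior l_c = 1.312, r_n = 39 kips; R_n = 23.16 + 3·39 = 140.2 kips → 70.1 kips.
Block shear: A_gv = 3.25, A_nv = 2.156, A_nt = 0.3438 in²; R_n = min(0.6F_uA_nv, 0.6F_yA_gv) + U_bs·F_u·A_nt = 106.4 kips → 53.2 kips.
Bolt shear governs: 21.2 kips.

21.2 kips (bolt shear governs)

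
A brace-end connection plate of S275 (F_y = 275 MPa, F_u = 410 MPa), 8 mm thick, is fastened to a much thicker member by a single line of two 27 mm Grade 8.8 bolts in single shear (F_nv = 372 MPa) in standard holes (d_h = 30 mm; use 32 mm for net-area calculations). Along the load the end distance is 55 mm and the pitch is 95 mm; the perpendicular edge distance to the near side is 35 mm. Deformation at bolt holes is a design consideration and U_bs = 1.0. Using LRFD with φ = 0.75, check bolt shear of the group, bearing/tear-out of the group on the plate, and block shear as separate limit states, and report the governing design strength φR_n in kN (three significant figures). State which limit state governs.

195 kN (block shear governs)

Bolt shear: A_b = π·27²/4 = 572.6 mm²; R_n = 372 × 572.6 × 2 × 1 / 1000 = 426 kN → 0.75 × 426 = 319 kN.
Bearing: edge l_c = 40, r_n = 157.4 kN; interior l_c = 65, r_n = 212.5 kN; R_n = 157.4 + 1·212.5 = 370 kN → 277 kN.
Block shear: A_gv = 1200, A_nv = 816, A_nt = 152 mm²; R_n = min(0.6F_uA_nv, 0.6F_yA_gv) + U_bs·F_u·A_nt = 260.3 kN → 195 kN.
Block shear governs: 195 kN.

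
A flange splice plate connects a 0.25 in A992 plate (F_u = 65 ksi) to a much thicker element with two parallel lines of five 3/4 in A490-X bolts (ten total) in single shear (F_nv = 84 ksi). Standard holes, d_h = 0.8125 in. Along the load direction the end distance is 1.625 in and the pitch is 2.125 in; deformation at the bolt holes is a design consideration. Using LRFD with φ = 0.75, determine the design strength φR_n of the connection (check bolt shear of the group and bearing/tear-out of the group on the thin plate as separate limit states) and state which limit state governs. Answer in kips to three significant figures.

189 kips (bearing governs)

Bolt shear: A_b = π·0.75²/4 = 0.4418 in²; R_n = 84 × 0.4418 × 10 × 1 = 371.1 kips → 0.75 × 371.1 = 278 kips.
Bearing (1.2 l_c t F_u ≤ 2.4 d t F_u): upper limit = 2.4·0.75·0.25·65 = 29.25 kips.
  Edge l_c = 1.625 − 0.8125/2 = 1.219 → r_n = 23.77 kips; interior l_c = 2.125 − 0.8125 = 1.312 → r_n = 25.59 kips.
  R_n,bearing = 2·23.77 + 8·25.59 = 252.3 kips → 0.75 × 252.3 = 189 kips.
Bearing governs: 189 kips.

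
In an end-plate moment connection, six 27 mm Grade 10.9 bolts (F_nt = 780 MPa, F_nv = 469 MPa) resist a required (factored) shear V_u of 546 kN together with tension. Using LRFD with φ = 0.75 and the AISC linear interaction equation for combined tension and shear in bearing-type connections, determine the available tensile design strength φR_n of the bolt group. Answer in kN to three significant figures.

A_b = π·27²/4 = 572.6 mm²; f_rv = 546 × 1000 / (6 × 572.6) = 158.9 MPa.
F'_nt = 1.3 F_nt − (F_nt / φF_nv) f_rv = 1.3·780 − (780/(0.75·469))·158.9 = 661.6 MPa, capped at F_nt → F'_nt = 661.6 MPa.
R_n = F'_nt · A_b · n = 661.6 × 572.6 × 6 / 1000 = 2273 kN.
Design strength φR_n = 0.75 × 2273 = 1700 kN.

1700 kN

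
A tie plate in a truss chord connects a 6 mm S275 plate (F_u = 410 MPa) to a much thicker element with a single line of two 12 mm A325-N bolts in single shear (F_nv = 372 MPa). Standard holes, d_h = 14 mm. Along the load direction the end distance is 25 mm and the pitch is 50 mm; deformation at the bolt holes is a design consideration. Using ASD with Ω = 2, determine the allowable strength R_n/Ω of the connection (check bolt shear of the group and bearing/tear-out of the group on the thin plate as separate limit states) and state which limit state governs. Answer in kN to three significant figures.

42.1 kN (bolt shear governs)

Bolt shear: A_b = π·12²/4 = 113.1 mm²; R_n = 372 × 113.1 × 2 × 1 / 1000 = 84.14 kN → 84.14 / 2 = 42.1 kN.
Bearing (1.2 l_c t F_u ≤ 2.4 d t F_u): upper limit = 2.4·12·6·410 / 1000 = 70.85 kN.
  Edge l_c = 25 − 14/2 = 18 → r_n = 53.14 kN; interior l_c = 50 − 14 = 36 → r_n = 70.85 kN.
  R_n,bearing = 1·53.14 + 1·70.85 = 124 kN → 124 / 2 = 62 kN.
Bolt shear governs: 42.1 kN.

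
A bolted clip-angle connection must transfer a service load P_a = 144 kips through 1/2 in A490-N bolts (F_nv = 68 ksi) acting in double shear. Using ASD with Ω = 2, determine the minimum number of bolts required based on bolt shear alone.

A_b = π·0.5²/4 = 0.1963 in².
Per-bolt allowable strength R_n/Ω = 68 × 0.1963 × 2 / 2 = 13.35 kips.
n ≥ 144 / 13.35 = 10.79 → use 11 bolts.

11 bolts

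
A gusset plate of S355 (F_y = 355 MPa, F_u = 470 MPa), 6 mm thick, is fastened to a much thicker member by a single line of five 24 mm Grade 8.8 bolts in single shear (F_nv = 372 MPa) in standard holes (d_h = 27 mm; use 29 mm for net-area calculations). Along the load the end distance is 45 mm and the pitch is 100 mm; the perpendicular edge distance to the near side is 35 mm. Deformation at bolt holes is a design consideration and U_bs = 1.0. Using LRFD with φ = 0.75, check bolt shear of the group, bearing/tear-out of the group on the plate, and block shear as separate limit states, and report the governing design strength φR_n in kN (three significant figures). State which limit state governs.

442 kN (block shear governs)

Bolt shear: A_b = π·24²/4 = 452.4 mm²; R_n = 372 × 452.4 × 5 × 1 / 1000 = 841.4 kN → 0.75 × 841.4 = 631 kN.
Bearing: edge l_c = 31.5, r_n = 106.6 kN; interior l_c = 73, r_n = 162.4 kN; R_n = 106.6 + 4·162.4 = 756.3 kN → 567 kN.
Block shear: A_gv = 2670, A_nv = 1887, A_nt = 123 mm²; R_n = min(0.6F_uA_nv, 0.6F_yA_gv) + U_bs·F_u·A_nt = 589.9 kN → 442 kN.
Block shear governs: 442 kN.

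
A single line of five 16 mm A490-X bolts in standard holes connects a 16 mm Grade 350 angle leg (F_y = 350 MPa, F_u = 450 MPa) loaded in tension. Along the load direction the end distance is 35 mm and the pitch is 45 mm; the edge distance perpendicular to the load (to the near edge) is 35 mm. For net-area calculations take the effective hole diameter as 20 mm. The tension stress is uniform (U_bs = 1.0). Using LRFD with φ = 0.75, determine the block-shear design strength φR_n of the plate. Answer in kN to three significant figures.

540 kN

Shear plane L_v = 35 + 4·45 = 215 mm; A_gv = 215 × 16 = 3440 mm².
A_nv = (215 − 4.5·20) × 16 = 2000 mm².
A_nt = (35 − 0.5·20) × 16 = 400 mm².
0.6 F_u A_nv = 540 kN; 0.6 F_y A_gv = 722.4 kN → shear rupture governs the shear term.
R_n = 540 + 1.0 × 450 × 400 / 1000 = 720 kN.
Design strength φR_n = 0.75 × 720 = 540 kN.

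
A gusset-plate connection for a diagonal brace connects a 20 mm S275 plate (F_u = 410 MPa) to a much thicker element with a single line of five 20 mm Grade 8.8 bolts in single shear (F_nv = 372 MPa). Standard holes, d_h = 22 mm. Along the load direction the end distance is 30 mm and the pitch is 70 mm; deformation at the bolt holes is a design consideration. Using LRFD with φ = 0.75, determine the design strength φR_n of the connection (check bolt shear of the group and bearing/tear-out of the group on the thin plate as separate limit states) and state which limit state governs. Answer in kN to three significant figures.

Bolt shear: A_b = π·20²/4 = 314.2 mm²; R_n = 372 × 314.2 × 5 × 1 / 1000 = 584.3 kN → 0.75 × 584.3 = 438 kN.
Bearing (1.2 l_c t F_u ≤ 2.4 d t F_u): upper limit = 2.4·20·20·410 / 1000 = 393.6 kN.
  Edge l_c = 30 − 22/2 = 19 → r_n = 187 kN; interior l_c = 70 − 22 = 48 → r_n = 393.6 kN.
  R_n,bearing = 1·187 + 4·393.6 = 1761 kN → 0.75 × 1761 = 1320 kN.
Bolt shear governs: 438 kN.

438 kN (bolt shear governs)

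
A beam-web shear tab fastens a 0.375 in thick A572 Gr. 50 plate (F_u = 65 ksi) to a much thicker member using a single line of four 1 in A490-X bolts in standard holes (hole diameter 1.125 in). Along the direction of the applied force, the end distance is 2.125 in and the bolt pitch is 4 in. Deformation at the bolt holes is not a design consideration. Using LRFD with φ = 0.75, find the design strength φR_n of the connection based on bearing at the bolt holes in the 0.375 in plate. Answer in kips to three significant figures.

207 kips

Per bolt r_n = 1.5 l_c t F_u ≤ 3.0 d t F_u; upper limit = 3.0 × 1 × 0.375 × 65 = 73.12 kips.
Edge bolt: l_c = 2.125 − 1.125/2 = 1.562 in → 1.5 × 1.562 × 0.375 × 65 = 57.13 → r_n = 57.13 kips.
Interior bolts: l_c = 4 − 1.125 = 2.875 in → 1.5 × 2.875 × 0.375 × 65 = 105.1 → r_n = 73.12 kips.
R_n = 1 × 57.13 + 3 × 73.12 = 276.5 kips.
Design strength φR_n = 0.75 × 276.5 = 207 kips.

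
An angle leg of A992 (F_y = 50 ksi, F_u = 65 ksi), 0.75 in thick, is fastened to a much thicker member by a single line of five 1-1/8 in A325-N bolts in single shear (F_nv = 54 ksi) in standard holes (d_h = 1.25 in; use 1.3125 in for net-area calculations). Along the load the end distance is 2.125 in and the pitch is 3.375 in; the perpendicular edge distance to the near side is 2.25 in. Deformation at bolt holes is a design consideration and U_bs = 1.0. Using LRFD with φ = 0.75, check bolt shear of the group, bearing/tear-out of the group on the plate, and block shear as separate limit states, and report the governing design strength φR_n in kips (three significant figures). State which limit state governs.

201 kips (bolt shear governs)

Bolt shear: A_b = π·1.125²/4 = 0.994 in²; R_n = 54 × 0.994 × 5 × 1 = 268.4 kips → 0.75 × 268.4 = 201 kips.
Bearing: edge l_c = 1.5, r_n = 87.75 kips; interior l_c = 2.125, r_n = 124.3 kips; R_n = 87.75 + 4·124.3 = 585 kips → 439 kips.
Block shear: A_gv = 11.72, A_nv = 7.289, A_nt = 1.195 in²; R_n = min(0.6F_uA_nv, 0.6F_yA_gv) + U_bs·F_u·A_nt = 362 kips → 271 kips.
Bolt shear governs: 201 kips.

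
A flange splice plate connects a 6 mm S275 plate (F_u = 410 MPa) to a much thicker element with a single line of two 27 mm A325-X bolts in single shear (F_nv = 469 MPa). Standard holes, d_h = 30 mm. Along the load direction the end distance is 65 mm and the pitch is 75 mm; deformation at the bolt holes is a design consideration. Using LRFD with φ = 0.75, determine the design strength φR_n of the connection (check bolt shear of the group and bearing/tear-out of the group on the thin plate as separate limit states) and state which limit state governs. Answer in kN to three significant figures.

Bolt shear: A_b = π·27²/4 = 572.6 mm²; R_n = 469 × 572.6 × 2 × 1 / 1000 = 537.1 kN → 0.75 × 537.1 = 403 kN.
Bearing (1.2 l_c t F_u ≤ 2.4 d t F_u): upper limit = 2.4·27·6·410 / 1000 = 159.4 kN.
  Edge l_c = 65 − 30/2 = 50 → r_n = 147.6 kN; interior l_c = 75 − 30 = 45 → r_n = 132.8 kN.
  R_n,bearing = 1·147.6 + 1·132.8 = 280.4 kN → 0.75 × 280.4 = 210 kN.
Bearing governs: 210 kN.

210 kN (bearing governs)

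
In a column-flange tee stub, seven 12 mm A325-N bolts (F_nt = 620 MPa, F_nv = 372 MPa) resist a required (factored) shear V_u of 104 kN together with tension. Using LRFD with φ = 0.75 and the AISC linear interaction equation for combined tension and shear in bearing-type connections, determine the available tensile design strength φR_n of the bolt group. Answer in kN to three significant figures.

305 kN

A_b = π·12²/4 = 113.1 mm²; f_rv = 104 × 1000 / (7 × 113.1) = 131.4 MPa.
F'_nt = 1.3 F_nt − (F_nt / φF_nv) f_rv = 1.3·620 − (620/(0.75·372))·131.4 = 514.1 MPa, capped at F_nt → F'_nt = 514.1 MPa.
R_n = F'_nt · A_b · n = 514.1 × 113.1 × 7 / 1000 = 407 kN.
Design strength φR_n = 0.75 × 407 = 305 kN.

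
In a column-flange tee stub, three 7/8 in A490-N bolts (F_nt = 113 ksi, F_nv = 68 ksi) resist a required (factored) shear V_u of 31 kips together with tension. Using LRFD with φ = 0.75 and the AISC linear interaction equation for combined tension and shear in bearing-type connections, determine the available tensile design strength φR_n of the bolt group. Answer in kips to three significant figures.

A_b = π·0.875²/4 = 0.6013 in²; f_rv = 31 / (3 × 0.6013) = 17.18 ksi.
F'_nt = 1.3 F_nt − (F_nt / φF_nv) f_rv = 1.3·113 − (113/(0.75·68))·17.18 = 108.8 ksi, capped at F_nt → F'_nt = 108.8 ksi.
R_n = F'_nt · A_b · n = 108.8 × 0.6013 × 3 = 196.3 kips.
Design strength φR_n = 0.75 × 196.3 = 147 kips.

147 kips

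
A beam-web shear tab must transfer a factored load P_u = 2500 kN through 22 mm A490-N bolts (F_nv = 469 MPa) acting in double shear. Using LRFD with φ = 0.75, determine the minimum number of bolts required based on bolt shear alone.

10 bolts

A_b = π·22²/4 = 380.1 mm².
Per-bolt design strength φR_n = 0.75 × 469 × 380.1 × 2 / 1000 = 267.4 kN.
n ≥ 2500 / 267.4 = 9.348 → use 10 bolts.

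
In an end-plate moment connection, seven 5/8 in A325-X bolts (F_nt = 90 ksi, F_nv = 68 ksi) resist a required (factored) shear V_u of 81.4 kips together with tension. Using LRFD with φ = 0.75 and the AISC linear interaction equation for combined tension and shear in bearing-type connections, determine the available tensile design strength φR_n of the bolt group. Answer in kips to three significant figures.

A_b = π·0.625²/4 = 0.3068 in²; f_rv = 81.4 / (7 × 0.3068) = 37.9 ksi.
F'_nt = 1.3 F_nt − (F_nt / φF_nv) f_rv = 1.3·90 − (90/(0.75·68))·37.9 = 50.11 ksi, capped at F_nt → F'_nt = 50.11 ksi.
R_n = F'_nt · A_b · n = 50.11 × 0.3068 × 7 = 107.6 kips.
Design strength φR_n = 0.75 × 107.6 = 80.7 kips.

80.7 kips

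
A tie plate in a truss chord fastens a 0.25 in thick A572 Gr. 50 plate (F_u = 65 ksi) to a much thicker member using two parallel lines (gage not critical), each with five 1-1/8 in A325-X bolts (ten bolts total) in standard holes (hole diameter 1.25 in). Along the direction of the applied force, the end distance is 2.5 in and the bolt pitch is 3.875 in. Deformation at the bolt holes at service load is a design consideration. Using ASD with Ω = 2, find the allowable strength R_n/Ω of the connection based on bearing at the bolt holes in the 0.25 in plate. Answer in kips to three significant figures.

212 kips

Per bolt r_n = 1.2 l_c t F_u ≤ 2.4 d t F_u; upper limit = 2.4 × 1.125 × 0.25 × 65 = 43.87 kips.
Edge bolt: l_c = 2.5 − 1.25/2 = 1.875 in → 1.2 × 1.875 × 0.25 × 65 = 36.56 → r_n = 36.56 kips.
Interior bolts: l_c = 3.875 − 1.25 = 2.625 in → 1.2 × 2.625 × 0.25 × 65 = 51.19 → r_n = 43.87 kips.
R_n = 2 × 36.56 + 8 × 43.87 = 424.1 kips.
Allowable strength R_n/Ω = 424.1 / 2 = 212 kips.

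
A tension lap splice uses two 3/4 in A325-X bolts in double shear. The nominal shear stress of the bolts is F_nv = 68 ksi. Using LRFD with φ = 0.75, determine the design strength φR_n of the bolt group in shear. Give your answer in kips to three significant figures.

90.1 kips

A_b = π × 0.75² / 4 = 0.4418 in².
R_n = F_nv · A_b · n · n_s = 68 × 0.4418 × 2 × 2 = 120.2 kips.
Design strength φR_n = 0.75 × 120.2 = 90.1 kips.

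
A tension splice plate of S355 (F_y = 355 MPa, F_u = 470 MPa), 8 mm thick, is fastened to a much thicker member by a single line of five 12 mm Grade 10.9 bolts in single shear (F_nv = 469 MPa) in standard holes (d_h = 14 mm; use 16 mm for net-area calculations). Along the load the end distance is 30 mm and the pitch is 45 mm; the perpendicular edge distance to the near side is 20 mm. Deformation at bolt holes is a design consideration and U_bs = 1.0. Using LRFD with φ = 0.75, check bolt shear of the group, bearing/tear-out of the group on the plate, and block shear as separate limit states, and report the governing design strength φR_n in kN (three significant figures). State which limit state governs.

Bolt shear: A_b = π·12²/4 = 113.1 mm²; R_n = 469 × 113.1 × 5 × 1 / 1000 = 265.2 kN → 0.75 × 265.2 = 199 kN.
Bearing: edge l_c = 23, r_n = 103.8 kN; interior l_c = 31, r_n = 108.3 kN; R_n = 103.8 + 4·108.3 = 536.9 kN → 403 kN.
Block shear: A_gv = 1680, A_nv = 1104, A_nt = 96 mm²; R_n = min(0.6F_uA_nv, 0.6F_yA_gv) + U_bs·F_u·A_nt = 356.4 kN → 267 kN.
Bolt shear governs: 199 kN.

199 kN (bolt shear governs)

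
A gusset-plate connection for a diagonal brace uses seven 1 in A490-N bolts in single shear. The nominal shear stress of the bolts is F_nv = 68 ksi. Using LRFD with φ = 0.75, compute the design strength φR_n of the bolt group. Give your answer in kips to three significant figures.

280 kips

A_b = π × 1² / 4 = 0.7854 in².
R_n = F_nv · A_b · n · n_s = 68 × 0.7854 × 7 × 1 = 373.8 kips.
Design strength φR_n = 0.75 × 373.8 = 280 kips.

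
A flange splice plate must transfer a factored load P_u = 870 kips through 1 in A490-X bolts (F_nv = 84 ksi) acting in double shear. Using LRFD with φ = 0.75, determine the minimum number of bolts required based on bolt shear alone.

9 bolts

A_b = π·1²/4 = 0.7854 in².
Per-bolt design strength φR_n = 0.75 × 84 × 0.7854 × 2 = 98.96 kips.
n ≥ 870 / 98.96 = 8.791 → use 9 bolts.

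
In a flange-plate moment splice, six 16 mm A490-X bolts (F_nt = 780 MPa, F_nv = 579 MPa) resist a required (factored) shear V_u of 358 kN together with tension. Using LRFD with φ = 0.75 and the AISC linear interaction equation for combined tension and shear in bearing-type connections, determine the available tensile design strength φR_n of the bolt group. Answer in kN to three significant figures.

A_b = π·16²/4 = 201.1 mm²; f_rv = 358 × 1000 / (6 × 201.1) = 296.8 MPa.
F'_nt = 1.3 F_nt − (F_nt / φF_nv) f_rv = 1.3·780 − (780/(0.75·579))·296.8 = 481 MPa, capped at F_nt → F'_nt = 481 MPa.
R_n = F'_nt · A_b · n = 481 × 201.1 × 6 / 1000 = 580.2 kN.
Design strength φR_n = 0.75 × 580.2 = 435 kN.

435 kN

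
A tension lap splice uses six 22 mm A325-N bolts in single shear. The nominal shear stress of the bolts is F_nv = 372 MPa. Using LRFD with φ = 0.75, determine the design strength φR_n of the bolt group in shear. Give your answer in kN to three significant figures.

636 kN

A_b = π × 22² / 4 = 380.1 mm².
R_n = F_nv · A_b · n · n_s = 372 × 380.1 × 6 × 1 / 1000 = 848.5 kN.
Design strength φR_n = 0.75 × 848.5 = 636 kN.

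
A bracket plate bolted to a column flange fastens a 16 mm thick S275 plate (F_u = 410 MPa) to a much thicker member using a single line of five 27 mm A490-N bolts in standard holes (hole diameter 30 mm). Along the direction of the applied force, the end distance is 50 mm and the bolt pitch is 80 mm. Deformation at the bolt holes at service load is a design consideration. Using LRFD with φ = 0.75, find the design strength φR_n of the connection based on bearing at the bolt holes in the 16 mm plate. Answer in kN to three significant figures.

1390 kN

Per bolt r_n = 1.2 l_c t F_u ≤ 2.4 d t F_u; upper limit = 2.4 × 27 × 16 × 410 / 1000 = 425.1 kN.
Edge bolt: l_c = 50 − 30/2 = 35 mm → 1.2 × 35 × 16 × 410 / 1000 = 275.5 → r_n = 275.5 kN.
Interior bolts: l_c = 80 − 30 = 50 mm → 1.2 × 50 × 16 × 410 / 1000 = 393.6 → r_n = 393.6 kN.
R_n = 1 × 275.5 + 4 × 393.6 = 1850 kN.
Design strength φR_n = 0.75 × 1850 = 1390 kN.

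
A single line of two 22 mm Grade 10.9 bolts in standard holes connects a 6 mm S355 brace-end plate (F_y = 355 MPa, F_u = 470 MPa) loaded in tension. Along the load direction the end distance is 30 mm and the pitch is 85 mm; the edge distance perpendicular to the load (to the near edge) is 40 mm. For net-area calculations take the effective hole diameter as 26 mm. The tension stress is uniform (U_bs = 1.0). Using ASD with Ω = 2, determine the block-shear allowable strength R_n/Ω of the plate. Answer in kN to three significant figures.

Shear plane L_v = 30 + 1·85 = 115 mm; A_gv = 115 × 6 = 690 mm².
A_nv = (115 − 1.5·26) × 6 = 456 mm².
A_nt = (40 − 0.5·26) × 6 = 162 mm².
0.6 F_u A_nv = 128.6 kN; 0.6 F_y A_gv = 147 kN → shear rupture governs the shear term.
R_n = 128.6 + 1.0 × 470 × 162 / 1000 = 204.7 kN.
Allowable strength R_n/Ω = 204.7 / 2 = 102 kN.

102 kN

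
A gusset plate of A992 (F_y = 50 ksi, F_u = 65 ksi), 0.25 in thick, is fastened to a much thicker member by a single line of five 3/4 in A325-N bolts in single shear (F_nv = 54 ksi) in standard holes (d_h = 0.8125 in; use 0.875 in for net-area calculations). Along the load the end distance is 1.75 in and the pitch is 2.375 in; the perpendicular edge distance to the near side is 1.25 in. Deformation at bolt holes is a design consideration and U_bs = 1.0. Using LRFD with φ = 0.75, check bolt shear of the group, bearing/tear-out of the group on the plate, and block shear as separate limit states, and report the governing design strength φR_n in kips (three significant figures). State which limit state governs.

Bolt shear: A_b = π·0.75²/4 = 0.4418 in²; R_n = 54 × 0.4418 × 5 × 1 = 119.3 kips → 0.75 × 119.3 = 89.5 kips.
Bearing: edge l_c = 1.344, r_n = 26.2 kips; interior l_c = 1.562, r_n = 29.25 kips; R_n = 26.2 + 4·29.25 = 143.2 kips → 107 kips.
Block shear: A_gv = 2.812, A_nv = 1.828, A_nt = 0.2031 in²; R_n = min(0.6F_uA_nv, 0.6F_yA_gv) + U_bs·F_u·A_nt = 84.5 kips → 63.4 kips.
Block shear governs: 63.4 kips.

63.4 kips (block shear governs)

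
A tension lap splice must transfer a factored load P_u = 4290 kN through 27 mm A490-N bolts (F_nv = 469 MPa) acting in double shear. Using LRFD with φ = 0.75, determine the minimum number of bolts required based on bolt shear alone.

A_b = π·27²/4 = 572.6 mm².
Per-bolt design strength φR_n = 0.75 × 469 × 572.6 × 2 / 1000 = 402.8 kN.
n ≥ 4290 / 402.8 = 10.65 → use 11 bolts.

11 bolts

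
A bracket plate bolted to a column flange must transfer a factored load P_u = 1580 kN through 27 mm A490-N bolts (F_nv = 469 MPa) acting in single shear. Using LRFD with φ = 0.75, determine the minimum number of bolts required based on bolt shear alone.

8 bolts

A_b = π·27²/4 = 572.6 mm².
Per-bolt design strength φR_n = 0.75 × 469 × 572.6 × 1 / 1000 = 201.4 kN.
n ≥ 1580 / 201.4 = 7.845 → use 8 bolts.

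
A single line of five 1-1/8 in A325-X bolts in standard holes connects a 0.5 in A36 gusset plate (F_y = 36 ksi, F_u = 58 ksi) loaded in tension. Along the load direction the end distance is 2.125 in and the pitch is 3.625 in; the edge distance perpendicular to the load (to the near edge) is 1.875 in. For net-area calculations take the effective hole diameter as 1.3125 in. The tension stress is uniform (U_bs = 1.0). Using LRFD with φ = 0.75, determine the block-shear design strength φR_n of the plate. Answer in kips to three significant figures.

161 kips

Shear plane L_v = 2.125 + 4·3.625 = 16.62 in; A_gv = 16.62 × 0.5 = 8.312 in².
A_nv = (16.62 − 4.5·1.3125) × 0.5 = 5.359 in².
A_nt = (1.875 − 0.5·1.3125) × 0.5 = 0.6094 in².
0.6 F_u A_nv = 186.5 kips; 0.6 F_y A_gv = 179.5 kips → shear yielding governs the shear term.
R_n = 179.5 + 1.0 × 58 × 0.6094 = 214.9 kips.
Design strength φR_n = 0.75 × 214.9 = 161 kips.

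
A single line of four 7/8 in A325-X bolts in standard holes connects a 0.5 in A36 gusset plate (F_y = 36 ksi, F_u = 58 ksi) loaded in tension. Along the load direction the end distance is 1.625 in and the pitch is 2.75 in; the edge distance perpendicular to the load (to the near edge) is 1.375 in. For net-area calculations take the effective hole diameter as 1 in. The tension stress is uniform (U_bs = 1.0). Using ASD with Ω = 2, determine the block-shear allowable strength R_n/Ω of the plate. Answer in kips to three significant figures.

Shear plane L_v = 1.625 + 3·2.75 = 9.875 in; A_gv = 9.875 × 0.5 = 4.938 in².
A_nv = (9.875 − 3.5·1) × 0.5 = 3.188 in².
A_nt = (1.375 − 0.5·1) × 0.5 = 0.4375 in².
0.6 F_u A_nv = 110.9 kips; 0.6 F_y A_gv = 106.6 kips → shear yielding governs the shear term.
R_n = 106.6 + 1.0 × 58 × 0.4375 = 132 kips.
Allowable strength R_n/Ω = 132 / 2 = 66 kips.

66 kips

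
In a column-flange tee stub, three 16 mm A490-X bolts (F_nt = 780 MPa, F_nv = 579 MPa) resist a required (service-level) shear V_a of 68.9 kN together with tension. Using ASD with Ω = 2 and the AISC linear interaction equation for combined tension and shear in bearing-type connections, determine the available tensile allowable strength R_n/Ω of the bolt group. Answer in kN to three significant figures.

213 kN

A_b = π·16²/4 = 201.1 mm²; f_rv = 68.9 × 1000 / (3 × 201.1) = 114.2 MPa.
F'_nt = 1.3 F_nt − (Ω F_nt / F_nv) f_rv = 1.3·780 − (2·780/579)·114.2 = 706.2 MPa, capped at F_nt → F'_nt = 706.2 MPa.
R_n = F'_nt · A_b · n = 706.2 × 201.1 × 3 / 1000 = 426 kN.
Allowable strength R_n/Ω = 426 / 2 = 213 kN.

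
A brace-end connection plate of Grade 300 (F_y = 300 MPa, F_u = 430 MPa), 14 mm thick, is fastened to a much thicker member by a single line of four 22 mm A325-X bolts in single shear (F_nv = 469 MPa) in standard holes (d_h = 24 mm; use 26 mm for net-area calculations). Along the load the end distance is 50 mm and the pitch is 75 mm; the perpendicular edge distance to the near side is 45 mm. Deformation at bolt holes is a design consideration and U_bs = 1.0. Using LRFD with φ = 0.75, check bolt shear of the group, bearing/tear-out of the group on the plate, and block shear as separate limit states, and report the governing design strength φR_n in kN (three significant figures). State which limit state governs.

535 kN (bolt shear governs)

Bolt shear: A_b = π·22²/4 = 380.1 mm²; R_n = 469 × 380.1 × 4 × 1 / 1000 = 713.1 kN → 0.75 × 713.1 = 535 kN.
Bearing: edge l_c = 38, r_n = 274.5 kN; interior l_c = 51, r_n = 317.9 kN; R_n = 274.5 + 3·317.9 = 1228 kN → 921 kN.
Block shear: A_gv = 3850, A_nv = 2576, A_nt = 448 mm²; R_n = min(0.6F_uA_nv, 0.6F_yA_gv) + U_bs·F_u·A_nt = 857.2 kN → 643 kN.
Bolt shear governs: 535 kN.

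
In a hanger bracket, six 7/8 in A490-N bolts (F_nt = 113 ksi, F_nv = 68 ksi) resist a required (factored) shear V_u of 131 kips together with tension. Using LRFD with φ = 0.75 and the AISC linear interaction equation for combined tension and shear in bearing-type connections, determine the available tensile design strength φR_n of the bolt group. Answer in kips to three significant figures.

180 kips

A_b = π·0.875²/4 = 0.6013 in²; f_rv = 131 / (6 × 0.6013) = 36.31 ksi.
F'_nt = 1.3 F_nt − (F_nt / φF_nv) f_rv = 1.3·113 − (113/(0.75·68))·36.31 = 66.45 ksi, capped at F_nt → F'_nt = 66.45 ksi.
R_n = F'_nt · A_b · n = 66.45 × 0.6013 × 6 = 239.7 kips.
Design strength φR_n = 0.75 × 239.7 = 180 kips.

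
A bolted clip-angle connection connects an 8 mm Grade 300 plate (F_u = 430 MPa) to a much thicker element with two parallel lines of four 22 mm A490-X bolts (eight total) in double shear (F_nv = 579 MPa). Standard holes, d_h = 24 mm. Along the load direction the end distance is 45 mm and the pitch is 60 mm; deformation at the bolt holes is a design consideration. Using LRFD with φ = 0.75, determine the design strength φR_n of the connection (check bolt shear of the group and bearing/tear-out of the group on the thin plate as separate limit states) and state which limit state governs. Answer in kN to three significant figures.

873 kN (bearing governs)

Bolt shear: A_b = π·22²/4 = 380.1 mm²; R_n = 579 × 380.1 × 8 × 2 / 1000 = 3522 kN → 0.75 × 3522 = 2640 kN.
Bearing (1.2 l_c t F_u ≤ 2.4 d t F_u): upper limit = 2.4·22·8·430 / 1000 = 181.6 kN.
  Edge l_c = 45 − 24/2 = 33 → r_n = 136.2 kN; interior l_c = 60 − 24 = 36 → r_n = 148.6 kN.
  R_n,bearing = 2·136.2 + 6·148.6 = 1164 kN → 0.75 × 1164 = 873 kN.
Bearing governs: 873 kN.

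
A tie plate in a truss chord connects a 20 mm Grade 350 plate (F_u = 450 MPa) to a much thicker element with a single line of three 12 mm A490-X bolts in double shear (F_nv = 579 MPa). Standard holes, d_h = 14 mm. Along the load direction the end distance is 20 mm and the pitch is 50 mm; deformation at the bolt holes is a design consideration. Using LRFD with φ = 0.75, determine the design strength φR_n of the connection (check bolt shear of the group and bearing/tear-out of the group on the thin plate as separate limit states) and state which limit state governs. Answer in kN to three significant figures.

Bolt shear: A_b = π·12²/4 = 113.1 mm²; R_n = 579 × 113.1 × 3 × 2 / 1000 = 392.9 kN → 0.75 × 392.9 = 295 kN.
Bearing (1.2 l_c t F_u ≤ 2.4 d t F_u): upper limit = 2.4·12·20·450 / 1000 = 259.2 kN.
  Edge l_c = 20 − 14/2 = 13 → r_n = 140.4 kN; interior l_c = 50 − 14 = 36 → r_n = 259.2 kN.
  R_n,bearing = 1·140.4 + 2·259.2 = 658.8 kN → 0.75 × 658.8 = 494 kN.
Bolt shear governs: 295 kN.

295 kN (bolt shear governs)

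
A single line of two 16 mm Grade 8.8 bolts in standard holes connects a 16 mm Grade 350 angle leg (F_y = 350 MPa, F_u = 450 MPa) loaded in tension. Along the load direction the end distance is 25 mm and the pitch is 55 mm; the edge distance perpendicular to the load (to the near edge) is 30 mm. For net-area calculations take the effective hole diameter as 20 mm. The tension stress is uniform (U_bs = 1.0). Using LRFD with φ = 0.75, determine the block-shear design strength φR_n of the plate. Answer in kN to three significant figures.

Shear plane L_v = 25 + 1·55 = 80 mm; A_gv = 80 × 16 = 1280 mm².
A_nv = (80 − 1.5·20) × 16 = 800 mm².
A_nt = (30 − 0.5·20) × 16 = 320 mm².
0.6 F_u A_nv = 216 kN; 0.6 F_y A_gv = 268.8 kN → shear rupture governs the shear term.
R_n = 216 + 1.0 × 450 × 320 / 1000 = 360 kN.
Design strength φR_n = 0.75 × 360 = 270 kN.

270 kN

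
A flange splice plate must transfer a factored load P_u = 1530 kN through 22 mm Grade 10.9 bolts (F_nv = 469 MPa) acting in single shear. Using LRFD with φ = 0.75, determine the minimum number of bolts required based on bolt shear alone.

12 bolts

A_b = π·22²/4 = 380.1 mm².
Per-bolt design strength φR_n = 0.75 × 469 × 380.1 × 1 / 1000 = 133.7 kN.
n ≥ 1530 / 133.7 = 11.44 → use 12 bolts.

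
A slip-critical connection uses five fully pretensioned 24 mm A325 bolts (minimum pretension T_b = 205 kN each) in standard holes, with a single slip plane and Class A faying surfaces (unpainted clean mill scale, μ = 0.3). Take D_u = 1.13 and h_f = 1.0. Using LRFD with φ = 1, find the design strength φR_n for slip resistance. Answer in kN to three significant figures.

R_n = μ · D_u · h_f · T_b · n_s · n_b = 0.3 × 1.13 × 1.0 × 205 × 1 × 5 = 347.5 kN.
Design strength φR_n = 1 × 347.5 = 347 kN.

347 kN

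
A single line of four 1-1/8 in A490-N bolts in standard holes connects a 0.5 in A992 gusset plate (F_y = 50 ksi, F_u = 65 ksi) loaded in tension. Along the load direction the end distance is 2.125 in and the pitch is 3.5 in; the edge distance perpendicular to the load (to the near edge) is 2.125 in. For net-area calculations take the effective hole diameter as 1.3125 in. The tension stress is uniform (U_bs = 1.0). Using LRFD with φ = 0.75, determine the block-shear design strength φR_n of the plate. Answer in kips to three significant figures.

Shear plane L_v = 2.125 + 3·3.5 = 12.62 in; A_gv = 12.62 × 0.5 = 6.312 in².
A_nv = (12.62 − 3.5·1.3125) × 0.5 = 4.016 in².
A_nt = (2.125 − 0.5·1.3125) × 0.5 = 0.7344 in².
0.6 F_u A_nv = 156.6 kips; 0.6 F_y A_gv = 189.4 kips → shear rupture governs the shear term.
R_n = 156.6 + 1.0 × 65 × 0.7344 = 204.3 kips.
Design strength φR_n = 0.75 × 204.3 = 153 kips.

153 kips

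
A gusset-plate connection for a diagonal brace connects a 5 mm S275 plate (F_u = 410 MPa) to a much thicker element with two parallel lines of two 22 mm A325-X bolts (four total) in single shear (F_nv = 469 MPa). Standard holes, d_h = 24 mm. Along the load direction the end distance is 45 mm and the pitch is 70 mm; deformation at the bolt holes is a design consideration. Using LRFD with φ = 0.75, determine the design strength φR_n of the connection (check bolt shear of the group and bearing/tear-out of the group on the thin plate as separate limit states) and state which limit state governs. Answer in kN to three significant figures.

284 kN (bearing governs)

Bolt shear: A_b = π·22²/4 = 380.1 mm²; R_n = 469 × 380.1 × 4 × 1 / 1000 = 713.1 kN → 0.75 × 713.1 = 535 kN.
Bearing (1.2 l_c t F_u ≤ 2.4 d t F_u): upper limit = 2.4·22·5·410 / 1000 = 108.2 kN.
  Edge l_c = 45 − 24/2 = 33 → r_n = 81.18 kN; interior l_c = 70 − 24 = 46 → r_n = 108.2 kN.
  R_n,bearing = 2·81.18 + 2·108.2 = 378.8 kN → 0.75 × 378.8 = 284 kN.
Bearing governs: 284 kN.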